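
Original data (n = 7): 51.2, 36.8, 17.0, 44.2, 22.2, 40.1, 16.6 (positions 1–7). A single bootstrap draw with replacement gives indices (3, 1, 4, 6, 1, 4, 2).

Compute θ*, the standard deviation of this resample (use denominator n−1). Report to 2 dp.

θ* = 11.71

Resample values: 17.0, 51.2, 44.2, 40.1, 51.2, 44.2, 36.8.
Mean = 40.6714; sum of squared deviations = 822.2543
s² = 822.2543 / 6 = 137.0424
s = √137.0424 = 11.71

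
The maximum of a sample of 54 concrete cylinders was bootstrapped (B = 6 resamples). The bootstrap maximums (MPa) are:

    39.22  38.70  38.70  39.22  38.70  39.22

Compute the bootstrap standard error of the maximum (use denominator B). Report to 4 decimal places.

Bootstrap SE is the standard deviation of the 6 replicate maximums.
Mean of replicates: (39.22 + 38.70 + 38.70 + 39.22 + 38.70 + 39.22) / 6 = 233.76000 / 6 = 38.96000
Sum of squared deviations: (+0.26000)² + (−0.26000)² + (−0.26000)² + (+0.26000)² + (−0.26000)² + (+0.26000)² = 0.40560
Variance = 0.40560 / 6 = 0.06760
SE* = √0.06760

SE* = 0.2600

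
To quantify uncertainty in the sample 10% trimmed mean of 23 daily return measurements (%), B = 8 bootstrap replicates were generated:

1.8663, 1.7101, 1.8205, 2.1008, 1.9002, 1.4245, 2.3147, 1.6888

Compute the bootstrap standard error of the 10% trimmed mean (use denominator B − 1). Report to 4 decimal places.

SE* = 0.2697

Bootstrap SE is the standard deviation of the 8 replicate 10% trimmed means.
Mean of replicates: (1.8663 + 1.7101 + 1.8205 + 2.1008 + 1.9002 + 1.4245 + 2.3147 + 1.6888) / 8 = 14.82590 / 8 = 1.85324
Sum of squared deviations: (+0.01306)² + (−0.14314)² + (−0.03274)² + (+0.24756)² + (+0.04696)² + (−0.42874)² + (+0.46146)² + (−0.16444)² = 0.50903
Variance = 0.50903 / 7 = 0.07272
SE* = √0.07272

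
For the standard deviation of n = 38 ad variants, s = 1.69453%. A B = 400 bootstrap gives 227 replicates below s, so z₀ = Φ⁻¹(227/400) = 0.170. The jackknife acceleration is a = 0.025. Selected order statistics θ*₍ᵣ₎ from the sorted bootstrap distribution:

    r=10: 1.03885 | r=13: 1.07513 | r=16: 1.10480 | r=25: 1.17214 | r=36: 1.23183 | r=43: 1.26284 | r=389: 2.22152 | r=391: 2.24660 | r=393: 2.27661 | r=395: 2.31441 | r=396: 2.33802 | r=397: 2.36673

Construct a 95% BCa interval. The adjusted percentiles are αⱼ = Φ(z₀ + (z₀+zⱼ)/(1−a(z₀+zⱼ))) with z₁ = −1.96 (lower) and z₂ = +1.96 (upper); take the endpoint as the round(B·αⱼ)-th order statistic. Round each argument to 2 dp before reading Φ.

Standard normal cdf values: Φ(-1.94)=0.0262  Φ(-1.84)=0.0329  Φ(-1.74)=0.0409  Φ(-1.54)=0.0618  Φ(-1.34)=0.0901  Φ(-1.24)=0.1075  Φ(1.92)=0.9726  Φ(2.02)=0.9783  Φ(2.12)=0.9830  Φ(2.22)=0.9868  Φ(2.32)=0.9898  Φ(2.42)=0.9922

(1.17214, 2.36673)

Lower: z₀ + z₁ = 0.170 + (-1.960) = -1.790; 1 − a(z₀+z₁) = 1 − (0.025)(-1.790) = 1.0448; argument = 0.170 + (-1.790)/1.0448 = -1.5433 → -1.54.
α₁ = Φ(-1.54) = 0.0618; rank = round(400 × 0.0618) = 25; θ*₍25₎ = 1.17214.
Upper: z₀ + z₂ = 2.130; 1 − a(z₀+z₂) = 0.9467; argument = 2.4198 → 2.42; α₂ = 0.9922; rank = 397; θ*₍397₎ = 2.36673.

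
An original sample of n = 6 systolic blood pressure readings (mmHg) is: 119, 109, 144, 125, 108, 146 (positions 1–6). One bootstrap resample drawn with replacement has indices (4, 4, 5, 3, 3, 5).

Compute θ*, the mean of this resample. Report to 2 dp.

Resample values: 125, 125, 108, 144, 144, 108.
Mean = (125 + 125 + 108 + 144 + 144 + 108) / 6 = 754.0 / 6 = 125.67

θ* = 125.67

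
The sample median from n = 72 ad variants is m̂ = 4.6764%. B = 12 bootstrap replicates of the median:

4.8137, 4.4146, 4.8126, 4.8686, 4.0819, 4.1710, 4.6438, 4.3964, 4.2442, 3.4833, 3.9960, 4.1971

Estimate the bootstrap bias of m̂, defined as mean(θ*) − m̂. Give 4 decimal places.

bias = −0.3328

mean(θ*) = (4.8137 + 4.4146 + 4.8126 + 4.8686 + 4.0819 + 4.1710 + 4.6438 + 4.3964 + 4.2442 + 3.4833 + 3.9960 + 4.1971) / 12 = 4.34360
bias = 4.34360 − 4.6764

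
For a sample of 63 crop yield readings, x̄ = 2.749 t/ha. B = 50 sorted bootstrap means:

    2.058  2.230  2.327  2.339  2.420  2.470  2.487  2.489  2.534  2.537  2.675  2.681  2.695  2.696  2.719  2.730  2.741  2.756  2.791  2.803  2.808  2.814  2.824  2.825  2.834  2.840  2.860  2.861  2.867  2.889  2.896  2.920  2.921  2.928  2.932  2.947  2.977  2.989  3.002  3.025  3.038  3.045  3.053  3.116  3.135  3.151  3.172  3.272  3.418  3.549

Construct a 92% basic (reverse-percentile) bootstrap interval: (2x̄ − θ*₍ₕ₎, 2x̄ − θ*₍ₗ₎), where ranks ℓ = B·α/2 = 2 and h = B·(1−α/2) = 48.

Percentile endpoints at ranks 2 and 48: θ*₍2₎ = 2.230, θ*₍48₎ = 3.272.
Basic interval reflects these around x̄:
  lower = 2 × 2.749 − 3.272 = 2.226
  upper = 2 × 2.749 − 2.230 = 3.268

(2.226, 3.268)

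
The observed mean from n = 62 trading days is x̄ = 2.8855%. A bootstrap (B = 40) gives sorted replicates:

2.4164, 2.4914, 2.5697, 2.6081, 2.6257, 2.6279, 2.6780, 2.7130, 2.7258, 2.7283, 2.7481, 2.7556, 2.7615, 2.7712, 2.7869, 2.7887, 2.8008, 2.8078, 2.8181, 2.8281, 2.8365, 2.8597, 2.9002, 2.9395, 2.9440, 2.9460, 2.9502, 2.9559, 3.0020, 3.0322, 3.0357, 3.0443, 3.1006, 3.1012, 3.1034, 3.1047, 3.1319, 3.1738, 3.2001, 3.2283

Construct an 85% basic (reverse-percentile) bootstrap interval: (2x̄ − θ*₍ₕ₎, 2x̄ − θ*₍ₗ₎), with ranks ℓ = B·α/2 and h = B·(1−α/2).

(2.6391, 3.2013)

Percentile endpoints at ranks 3 and 37: θ*₍3₎ = 2.5697, θ*₍37₎ = 3.1319.
Basic interval reflects these around x̄:
  lower = 2 × 2.8855 − 3.1319 = 2.6391
  upper = 2 × 2.8855 − 2.5697 = 3.2013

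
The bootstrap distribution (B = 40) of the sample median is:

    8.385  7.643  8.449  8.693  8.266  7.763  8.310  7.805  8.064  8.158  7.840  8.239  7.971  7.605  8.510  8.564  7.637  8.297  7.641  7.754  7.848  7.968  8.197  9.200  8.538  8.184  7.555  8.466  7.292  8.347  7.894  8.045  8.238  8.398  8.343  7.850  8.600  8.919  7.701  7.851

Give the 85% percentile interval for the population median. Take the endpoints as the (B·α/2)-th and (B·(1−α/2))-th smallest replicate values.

Sorted replicates: 7.292, 7.555, 7.605, 7.637, 7.641, 7.643, 7.701, 7.754, 7.763, 7.805, 7.840, 7.848, 7.850, 7.851, 7.894, 7.968, 7.971, 8.045, 8.064, 8.158, 8.184, 8.197, 8.238, 8.239, 8.266, 8.297, 8.310, 8.343, 8.347, 8.385, 8.398, 8.449, 8.466, 8.510, 8.538, 8.564, 8.600, 8.693, 8.919, 9.200
α = 0.15; lower rank = 40 × 0.075 = 3; upper rank = 40 × 0.925 = 37.
The 3rd smallest replicate is 7.605; the 37th is 8.600.

(7.605, 8.600)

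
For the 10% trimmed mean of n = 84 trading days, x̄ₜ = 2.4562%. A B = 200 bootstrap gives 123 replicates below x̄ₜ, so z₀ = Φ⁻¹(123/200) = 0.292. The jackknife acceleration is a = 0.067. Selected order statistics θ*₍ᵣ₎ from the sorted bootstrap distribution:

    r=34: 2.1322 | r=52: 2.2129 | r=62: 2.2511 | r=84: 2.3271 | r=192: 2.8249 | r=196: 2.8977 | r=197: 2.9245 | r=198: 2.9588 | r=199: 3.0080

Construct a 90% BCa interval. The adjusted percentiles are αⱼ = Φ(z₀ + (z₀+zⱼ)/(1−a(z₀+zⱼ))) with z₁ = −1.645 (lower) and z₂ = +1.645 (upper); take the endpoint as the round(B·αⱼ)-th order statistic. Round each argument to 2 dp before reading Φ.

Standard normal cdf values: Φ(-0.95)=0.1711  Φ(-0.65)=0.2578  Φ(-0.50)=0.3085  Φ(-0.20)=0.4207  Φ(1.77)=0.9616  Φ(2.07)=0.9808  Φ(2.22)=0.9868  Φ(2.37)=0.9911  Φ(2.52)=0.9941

Lower: z₀ + z₁ = 0.292 + (-1.645) = -1.353; 1 − a(z₀+z₁) = 1 − (0.067)(-1.353) = 1.0907; argument = 0.292 + (-1.353)/1.0907 = -0.9485 → -0.95.
α₁ = Φ(-0.95) = 0.1711; rank = round(200 × 0.1711) = 34; θ*₍34₎ = 2.1322.
Upper: z₀ + z₂ = 1.937; 1 − a(z₀+z₂) = 0.8702; argument = 2.5179 → 2.52; α₂ = 0.9941; rank = 199; θ*₍199₎ = 3.0080.

(2.1322, 3.0080)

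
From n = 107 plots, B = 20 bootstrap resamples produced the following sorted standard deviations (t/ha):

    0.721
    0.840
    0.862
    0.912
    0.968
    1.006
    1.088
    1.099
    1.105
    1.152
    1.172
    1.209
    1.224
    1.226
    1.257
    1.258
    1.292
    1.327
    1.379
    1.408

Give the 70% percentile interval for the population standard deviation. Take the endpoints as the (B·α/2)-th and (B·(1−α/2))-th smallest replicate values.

α = 0.30; lower rank = 20 × 0.150 = 3; upper rank = 20 × 0.850 = 17.
The 3rd smallest replicate is 0.862; the 17th is 1.292.

(0.862, 1.292)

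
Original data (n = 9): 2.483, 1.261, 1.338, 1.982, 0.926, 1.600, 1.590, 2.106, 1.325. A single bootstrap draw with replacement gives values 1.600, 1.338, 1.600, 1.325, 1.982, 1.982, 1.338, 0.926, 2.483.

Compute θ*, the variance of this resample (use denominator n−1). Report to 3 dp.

Mean = 1.6193; sum of squared deviations = 1.7354
s² = 1.7354 / 8 = 0.2169

θ* = 0.217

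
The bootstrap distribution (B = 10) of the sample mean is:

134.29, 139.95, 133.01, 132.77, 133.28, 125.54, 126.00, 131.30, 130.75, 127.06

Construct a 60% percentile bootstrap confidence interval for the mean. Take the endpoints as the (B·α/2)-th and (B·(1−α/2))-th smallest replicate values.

Sorted replicates: 125.54, 126.00, 127.06, 130.75, 131.30, 132.77, 133.01, 133.28, 134.29, 139.95
α = 0.40; lower rank = 10 × 0.200 = 2; upper rank = 10 × 0.800 = 8.
The 2nd smallest replicate is 126.00; the 8th is 133.28.

(126.00, 133.28)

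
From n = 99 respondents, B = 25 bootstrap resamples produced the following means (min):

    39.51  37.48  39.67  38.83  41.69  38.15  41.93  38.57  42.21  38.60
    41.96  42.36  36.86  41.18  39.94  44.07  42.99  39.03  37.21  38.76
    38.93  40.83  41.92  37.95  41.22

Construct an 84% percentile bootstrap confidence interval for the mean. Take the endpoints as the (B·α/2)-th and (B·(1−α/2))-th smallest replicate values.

(37.21, 42.36)

Sorted replicates: 36.86, 37.21, 37.48, 37.95, 38.15, 38.57, 38.60, 38.76, 38.83, 38.93, 39.03, 39.51, 39.67, 39.94, 40.83, 41.18, 41.22, 41.69, 41.92, 41.93, 41.96, 42.21, 42.36, 42.99, 44.07
α = 0.16; lower rank = 25 × 0.080 = 2; upper rank = 25 × 0.920 = 23.
The 2nd smallest replicate is 37.21; the 23rd is 42.36.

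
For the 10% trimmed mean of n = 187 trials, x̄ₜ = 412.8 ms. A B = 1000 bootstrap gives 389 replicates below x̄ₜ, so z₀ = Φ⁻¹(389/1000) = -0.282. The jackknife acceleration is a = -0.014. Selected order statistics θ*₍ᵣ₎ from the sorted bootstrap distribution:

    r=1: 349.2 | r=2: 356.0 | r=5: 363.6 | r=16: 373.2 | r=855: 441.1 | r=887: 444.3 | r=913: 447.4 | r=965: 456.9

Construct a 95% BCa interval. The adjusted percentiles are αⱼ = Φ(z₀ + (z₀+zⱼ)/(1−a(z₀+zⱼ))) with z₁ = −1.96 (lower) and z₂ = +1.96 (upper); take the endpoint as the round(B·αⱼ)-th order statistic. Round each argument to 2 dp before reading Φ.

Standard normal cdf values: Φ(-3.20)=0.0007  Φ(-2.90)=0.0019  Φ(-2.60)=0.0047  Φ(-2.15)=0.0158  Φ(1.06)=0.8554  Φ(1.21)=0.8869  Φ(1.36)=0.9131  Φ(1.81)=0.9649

Lower: z₀ + z₁ = -0.282 + (-1.960) = -2.242; 1 − a(z₀+z₁) = 1 − (-0.014)(-2.242) = 0.9686; argument = -0.282 + (-2.242)/0.9686 = -2.5967 → -2.60.
α₁ = Φ(-2.60) = 0.0047; rank = round(1000 × 0.0047) = 5; θ*₍5₎ = 363.6.
Upper: z₀ + z₂ = 1.678; 1 − a(z₀+z₂) = 1.0235; argument = 1.3575 → 1.36; α₂ = 0.9131; rank = 913; θ*₍913₎ = 447.4.

(363.6, 447.4)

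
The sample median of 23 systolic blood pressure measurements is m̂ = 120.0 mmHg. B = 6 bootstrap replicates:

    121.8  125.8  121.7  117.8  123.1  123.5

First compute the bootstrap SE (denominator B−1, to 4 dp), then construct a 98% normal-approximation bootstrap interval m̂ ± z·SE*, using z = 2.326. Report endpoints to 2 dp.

(113.83, 126.17)

Mean of replicates = 122.2833; sum of squared deviations = 35.1883; SE* = √(35.1883/5) = 2.6529
Margin = 2.326 × 2.6529 = 6.171
Interval: 120.0 ± 6.171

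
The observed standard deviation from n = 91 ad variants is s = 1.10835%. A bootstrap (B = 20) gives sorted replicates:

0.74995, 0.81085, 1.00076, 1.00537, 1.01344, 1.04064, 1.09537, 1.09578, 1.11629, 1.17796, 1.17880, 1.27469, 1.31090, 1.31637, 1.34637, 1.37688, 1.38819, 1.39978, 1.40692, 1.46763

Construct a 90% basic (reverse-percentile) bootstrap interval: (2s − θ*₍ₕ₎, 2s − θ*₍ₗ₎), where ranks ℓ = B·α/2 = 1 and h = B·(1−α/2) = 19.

Percentile endpoints at ranks 1 and 19: θ*₍1₎ = 0.74995, θ*₍19₎ = 1.40692.
Basic interval reflects these around s:
  lower = 2 × 1.10835 − 1.40692 = 0.80978
  upper = 2 × 1.10835 − 0.74995 = 1.46675

(0.80978, 1.46675)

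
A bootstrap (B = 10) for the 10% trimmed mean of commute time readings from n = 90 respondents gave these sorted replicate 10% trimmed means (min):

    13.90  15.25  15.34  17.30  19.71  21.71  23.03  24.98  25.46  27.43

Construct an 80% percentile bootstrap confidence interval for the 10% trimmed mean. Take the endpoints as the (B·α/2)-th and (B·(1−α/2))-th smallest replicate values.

(13.90, 25.46)

α = 0.20; lower rank = 10 × 0.100 = 1; upper rank = 10 × 0.900 = 9.
The 1st smallest replicate is 13.90; the 9th is 25.46.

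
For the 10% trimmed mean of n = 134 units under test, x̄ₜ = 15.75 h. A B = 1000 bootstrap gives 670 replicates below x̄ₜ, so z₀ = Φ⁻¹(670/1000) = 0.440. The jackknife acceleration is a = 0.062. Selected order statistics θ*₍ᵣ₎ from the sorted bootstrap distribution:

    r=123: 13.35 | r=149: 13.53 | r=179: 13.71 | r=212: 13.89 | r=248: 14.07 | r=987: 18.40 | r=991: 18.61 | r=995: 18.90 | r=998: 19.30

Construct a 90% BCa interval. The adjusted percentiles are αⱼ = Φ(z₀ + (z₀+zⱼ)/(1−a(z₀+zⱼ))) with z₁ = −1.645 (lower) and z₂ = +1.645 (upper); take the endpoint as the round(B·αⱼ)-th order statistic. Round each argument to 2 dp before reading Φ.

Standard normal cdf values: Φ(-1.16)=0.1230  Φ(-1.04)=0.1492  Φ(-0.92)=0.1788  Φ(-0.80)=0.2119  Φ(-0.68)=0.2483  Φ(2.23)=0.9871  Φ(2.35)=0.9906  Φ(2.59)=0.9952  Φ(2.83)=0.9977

Lower: z₀ + z₁ = 0.440 + (-1.645) = -1.205; 1 − a(z₀+z₁) = 1 − (0.062)(-1.205) = 1.0747; argument = 0.440 + (-1.205)/1.0747 = -0.6812 → -0.68.
α₁ = Φ(-0.68) = 0.2483; rank = round(1000 × 0.2483) = 248; θ*₍248₎ = 14.07.
Upper: z₀ + z₂ = 2.085; 1 − a(z₀+z₂) = 0.8707; argument = 2.8345 → 2.83; α₂ = 0.9977; rank = 998; θ*₍998₎ = 19.30.

(14.07, 19.30)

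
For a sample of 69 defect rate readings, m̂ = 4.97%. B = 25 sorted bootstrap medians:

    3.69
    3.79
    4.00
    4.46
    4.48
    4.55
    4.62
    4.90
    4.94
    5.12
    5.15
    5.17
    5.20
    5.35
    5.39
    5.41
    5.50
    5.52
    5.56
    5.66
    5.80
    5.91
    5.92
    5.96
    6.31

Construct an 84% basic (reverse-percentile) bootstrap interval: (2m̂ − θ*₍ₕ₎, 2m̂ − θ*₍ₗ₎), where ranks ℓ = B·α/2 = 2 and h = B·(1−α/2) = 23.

Percentile endpoints at ranks 2 and 23: θ*₍2₎ = 3.79, θ*₍23₎ = 5.92.
Basic interval reflects these around m̂:
  lower = 2 × 4.97 − 5.92 = 4.02
  upper = 2 × 4.97 − 3.79 = 6.15

(4.02, 6.15)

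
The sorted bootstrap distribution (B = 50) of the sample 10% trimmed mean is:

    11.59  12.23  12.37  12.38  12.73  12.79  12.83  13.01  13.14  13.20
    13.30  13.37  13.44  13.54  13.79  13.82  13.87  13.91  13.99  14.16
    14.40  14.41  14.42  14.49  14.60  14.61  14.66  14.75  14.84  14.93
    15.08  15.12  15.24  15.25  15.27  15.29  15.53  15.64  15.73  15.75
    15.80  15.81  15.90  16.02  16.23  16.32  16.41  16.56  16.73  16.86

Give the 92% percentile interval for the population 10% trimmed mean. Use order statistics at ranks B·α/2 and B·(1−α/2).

α = 0.08; lower rank = 50 × 0.040 = 2; upper rank = 50 × 0.960 = 48.
The 2nd smallest replicate is 12.23; the 48th is 16.56.

(12.23, 16.56)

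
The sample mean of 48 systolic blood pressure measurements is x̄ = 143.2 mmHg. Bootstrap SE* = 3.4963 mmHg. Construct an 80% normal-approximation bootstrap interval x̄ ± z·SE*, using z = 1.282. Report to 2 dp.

Margin = 1.282 × 3.4963 = 4.482
Interval: 143.2 ± 4.482

(138.72, 147.68)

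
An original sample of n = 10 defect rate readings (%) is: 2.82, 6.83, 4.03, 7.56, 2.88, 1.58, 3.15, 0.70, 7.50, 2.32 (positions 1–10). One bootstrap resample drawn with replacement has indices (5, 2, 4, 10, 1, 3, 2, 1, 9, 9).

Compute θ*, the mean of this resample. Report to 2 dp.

Resample values: 2.88, 6.83, 7.56, 2.32, 2.82, 4.03, 6.83, 2.82, 7.50, 7.50.
Mean = (2.88 + 6.83 + 7.56 + 2.32 + 2.82 + 4.03 + 6.83 + 2.82 + 7.50 + 7.50) / 10 = 51.090 / 10 = 5.11

θ* = 5.11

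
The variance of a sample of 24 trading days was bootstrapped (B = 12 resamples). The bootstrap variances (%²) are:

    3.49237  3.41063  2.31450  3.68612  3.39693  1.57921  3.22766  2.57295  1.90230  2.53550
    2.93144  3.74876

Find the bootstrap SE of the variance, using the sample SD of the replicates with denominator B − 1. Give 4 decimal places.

SE* = 0.7153

Bootstrap SE is the standard deviation of the 12 replicate variances.
Mean of replicates: (3.49237 + 3.41063 + 2.31450 + 3.68612 + 3.39693 + 1.57921 + 3.22766 + 2.57295 + 1.90230 + 2.53550 + 2.93144 + 3.74876) / 12 = 34.798370 / 12 = 2.899864
Sum of squared deviations: (+0.592506)² + (+0.510766)² + (−0.585364)² + (+0.786256)² + (+0.497066)² + (−1.320654)² + (+0.327796)² + (−0.326914)² + (−0.997564)² + (−0.364364)² + (+0.031576)² + (+0.848896)² = 5.627836
Variance = 5.627836 / 11 = 0.511621
SE* = √0.511621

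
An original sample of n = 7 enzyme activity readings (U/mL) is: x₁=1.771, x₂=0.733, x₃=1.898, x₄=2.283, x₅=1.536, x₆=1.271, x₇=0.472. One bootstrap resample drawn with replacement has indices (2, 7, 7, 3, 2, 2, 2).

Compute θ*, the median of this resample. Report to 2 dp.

Resample values: 0.733, 0.472, 0.472, 1.898, 0.733, 0.733, 0.733.
Sorted: 0.472, 0.472, 0.733, 0.733, 0.733, 0.733, 1.898
Median = middle value = 0.73

θ* = 0.73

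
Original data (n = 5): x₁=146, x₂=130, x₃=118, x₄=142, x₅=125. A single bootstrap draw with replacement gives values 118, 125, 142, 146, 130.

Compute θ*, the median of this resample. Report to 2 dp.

Sorted: 118, 125, 130, 142, 146
Median = middle value = 130.00

θ* = 130.00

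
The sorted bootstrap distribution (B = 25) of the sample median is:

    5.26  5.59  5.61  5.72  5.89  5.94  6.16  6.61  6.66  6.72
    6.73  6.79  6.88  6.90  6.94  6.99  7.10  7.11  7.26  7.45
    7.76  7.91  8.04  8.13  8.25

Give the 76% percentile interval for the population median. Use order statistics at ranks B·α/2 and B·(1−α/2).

α = 0.24; lower rank = 25 × 0.120 = 3; upper rank = 25 × 0.880 = 22.
The 3rd smallest replicate is 5.61; the 22nd is 7.91.

(5.61, 7.91)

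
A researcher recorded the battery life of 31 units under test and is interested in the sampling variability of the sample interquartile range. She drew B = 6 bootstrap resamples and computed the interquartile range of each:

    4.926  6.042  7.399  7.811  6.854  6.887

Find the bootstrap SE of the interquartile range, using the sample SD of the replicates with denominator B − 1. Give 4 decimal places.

SE* = 1.0343

Bootstrap SE is the standard deviation of the 6 replicate interquartile ranges.
Mean of replicates: (4.926 + 6.042 + 7.399 + 7.811 + 6.854 + 6.887) / 6 = 39.91900 / 6 = 6.65317
Sum of squared deviations: (−1.72717)² + (−0.61117)² + (+0.74583)² + (+1.15783)² + (+0.20083)² + (+0.23383)² = 5.34849
Variance = 5.34849 / 5 = 1.06970
SE* = √1.06970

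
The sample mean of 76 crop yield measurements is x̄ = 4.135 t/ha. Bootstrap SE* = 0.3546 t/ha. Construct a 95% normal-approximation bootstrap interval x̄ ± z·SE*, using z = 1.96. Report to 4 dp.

(3.4400, 4.8300)

Margin = 1.96 × 0.3546 = 0.69502
Interval: 4.135 ± 0.69502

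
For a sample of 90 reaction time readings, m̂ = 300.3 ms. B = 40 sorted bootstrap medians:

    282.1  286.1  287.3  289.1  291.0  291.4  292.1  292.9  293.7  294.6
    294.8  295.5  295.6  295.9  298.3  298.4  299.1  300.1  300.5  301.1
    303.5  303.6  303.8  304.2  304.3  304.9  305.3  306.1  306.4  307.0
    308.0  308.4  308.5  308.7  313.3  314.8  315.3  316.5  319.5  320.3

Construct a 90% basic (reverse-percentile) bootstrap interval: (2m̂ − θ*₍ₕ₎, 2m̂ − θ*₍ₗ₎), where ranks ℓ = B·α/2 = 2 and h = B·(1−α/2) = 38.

(284.1, 314.5)

Percentile endpoints at ranks 2 and 38: θ*₍2₎ = 286.1, θ*₍38₎ = 316.5.
Basic interval reflects these around m̂:
  lower = 2 × 300.3 − 316.5 = 284.1
  upper = 2 × 300.3 − 286.1 = 314.5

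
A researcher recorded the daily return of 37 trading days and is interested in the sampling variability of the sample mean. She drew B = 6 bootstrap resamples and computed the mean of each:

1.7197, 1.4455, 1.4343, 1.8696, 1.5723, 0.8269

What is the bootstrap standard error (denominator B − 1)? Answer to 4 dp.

Bootstrap SE is the standard deviation of the 6 replicate means.
Mean of replicates: (1.7197 + 1.4455 + 1.4343 + 1.8696 + 1.5723 + 0.8269) / 6 = 8.86830 / 6 = 1.47805
Sum of squared deviations: (+0.24165)² + (−0.03255)² + (−0.04375)² + (+0.39155)² + (+0.09425)² + (−0.65115)² = 0.64756
Variance = 0.64756 / 5 = 0.12951
SE* = √0.12951

SE* = 0.3599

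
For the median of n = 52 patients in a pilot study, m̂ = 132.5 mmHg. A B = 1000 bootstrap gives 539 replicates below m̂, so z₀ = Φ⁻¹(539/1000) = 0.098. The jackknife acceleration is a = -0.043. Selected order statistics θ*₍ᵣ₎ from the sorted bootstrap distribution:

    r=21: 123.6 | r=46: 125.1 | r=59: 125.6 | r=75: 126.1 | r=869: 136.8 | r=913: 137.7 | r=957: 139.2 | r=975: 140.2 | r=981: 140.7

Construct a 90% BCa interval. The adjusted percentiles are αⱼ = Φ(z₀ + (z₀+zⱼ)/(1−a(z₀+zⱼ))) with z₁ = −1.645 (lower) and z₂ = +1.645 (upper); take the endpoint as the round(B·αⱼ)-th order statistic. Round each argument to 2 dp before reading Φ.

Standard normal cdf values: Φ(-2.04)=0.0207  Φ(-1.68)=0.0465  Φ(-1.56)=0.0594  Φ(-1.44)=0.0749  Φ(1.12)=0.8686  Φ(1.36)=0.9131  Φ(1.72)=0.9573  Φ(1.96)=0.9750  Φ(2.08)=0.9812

Lower: z₀ + z₁ = 0.098 + (-1.645) = -1.547; 1 − a(z₀+z₁) = 1 − (-0.043)(-1.547) = 0.9335; argument = 0.098 + (-1.547)/0.9335 = -1.5592 → -1.56.
α₁ = Φ(-1.56) = 0.0594; rank = round(1000 × 0.0594) = 59; θ*₍59₎ = 125.6.
Upper: z₀ + z₂ = 1.743; 1 − a(z₀+z₂) = 1.0749; argument = 1.7195 → 1.72; α₂ = 0.9573; rank = 957; θ*₍957₎ = 139.2.

(125.6, 139.2)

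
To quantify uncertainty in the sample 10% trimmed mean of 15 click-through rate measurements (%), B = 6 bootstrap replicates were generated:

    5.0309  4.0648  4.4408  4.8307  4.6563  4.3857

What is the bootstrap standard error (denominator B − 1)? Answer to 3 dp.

SE* = 0.345

Bootstrap SE is the standard deviation of the 6 replicate 10% trimmed means.
Mean of replicates: (5.0309 + 4.0648 + 4.4408 + 4.8307 + 4.6563 + 4.3857) / 6 = 27.40920 / 6 = 4.56820
Sum of squared deviations: (+0.46270)² + (−0.50340)² + (−0.12740)² + (+0.26250)² + (+0.08810)² + (−0.18250)² = 0.59371
Variance = 0.59371 / 5 = 0.11874
SE* = √0.11874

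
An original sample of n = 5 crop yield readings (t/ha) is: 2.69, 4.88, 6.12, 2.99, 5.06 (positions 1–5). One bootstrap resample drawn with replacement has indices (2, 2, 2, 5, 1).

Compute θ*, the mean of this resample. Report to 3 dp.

Resample values: 4.88, 4.88, 4.88, 5.06, 2.69.
Mean = (4.88 + 4.88 + 4.88 + 5.06 + 2.69) / 5 = 22.390 / 5 = 4.478

θ* = 4.478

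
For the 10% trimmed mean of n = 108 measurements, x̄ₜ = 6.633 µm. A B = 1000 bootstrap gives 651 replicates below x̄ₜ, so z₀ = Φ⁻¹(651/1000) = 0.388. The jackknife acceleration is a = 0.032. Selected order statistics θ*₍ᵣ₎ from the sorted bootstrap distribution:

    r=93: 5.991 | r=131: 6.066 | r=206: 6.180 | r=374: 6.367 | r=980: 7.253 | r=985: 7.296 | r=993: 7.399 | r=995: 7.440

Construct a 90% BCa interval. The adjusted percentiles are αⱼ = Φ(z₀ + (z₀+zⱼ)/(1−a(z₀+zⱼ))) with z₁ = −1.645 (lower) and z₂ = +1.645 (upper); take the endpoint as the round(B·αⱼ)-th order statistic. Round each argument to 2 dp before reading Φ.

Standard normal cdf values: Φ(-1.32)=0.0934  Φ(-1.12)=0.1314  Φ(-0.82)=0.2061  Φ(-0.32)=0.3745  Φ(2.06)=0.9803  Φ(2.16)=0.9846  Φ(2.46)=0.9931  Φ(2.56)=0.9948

(6.180, 7.440)

Lower: z₀ + z₁ = 0.388 + (-1.645) = -1.257; 1 − a(z₀+z₁) = 1 − (0.032)(-1.257) = 1.0402; argument = 0.388 + (-1.257)/1.0402 = -0.8204 → -0.82.
α₁ = Φ(-0.82) = 0.2061; rank = round(1000 × 0.2061) = 206; θ*₍206₎ = 6.180.
Upper: z₀ + z₂ = 2.033; 1 − a(z₀+z₂) = 0.9349; argument = 2.5625 → 2.56; α₂ = 0.9948; rank = 995; θ*₍995₎ = 7.440.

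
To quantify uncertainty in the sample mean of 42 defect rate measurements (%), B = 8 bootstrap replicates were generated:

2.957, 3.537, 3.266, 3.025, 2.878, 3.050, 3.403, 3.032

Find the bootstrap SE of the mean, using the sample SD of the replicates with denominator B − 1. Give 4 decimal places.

Bootstrap SE is the standard deviation of the 8 replicate means.
Mean of replicates: (2.957 + 3.537 + 3.266 + 3.025 + 2.878 + 3.050 + 3.403 + 3.032) / 8 = 25.14800 / 8 = 3.14350
Sum of squared deviations: (−0.18650)² + (+0.39350)² + (+0.12250)² + (−0.11850)² + (−0.26550)² + (−0.09350)² + (+0.25950)² + (−0.11150)² = 0.37768
Variance = 0.37768 / 7 = 0.05395
SE* = √0.05395

SE* = 0.2323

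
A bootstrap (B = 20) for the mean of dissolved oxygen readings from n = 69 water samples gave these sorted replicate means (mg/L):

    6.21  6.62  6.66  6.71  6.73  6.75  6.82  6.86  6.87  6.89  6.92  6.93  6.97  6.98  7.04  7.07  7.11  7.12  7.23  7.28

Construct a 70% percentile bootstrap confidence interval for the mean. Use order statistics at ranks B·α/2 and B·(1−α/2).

α = 0.30; lower rank = 20 × 0.150 = 3; upper rank = 20 × 0.850 = 17.
The 3rd smallest replicate is 6.66; the 17th is 7.11.

(6.66, 7.11)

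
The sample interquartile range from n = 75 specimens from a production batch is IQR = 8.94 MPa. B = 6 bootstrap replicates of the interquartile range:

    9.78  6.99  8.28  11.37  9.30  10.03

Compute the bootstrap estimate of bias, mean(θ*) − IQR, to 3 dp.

mean(θ*) = (9.78 + 6.99 + 8.28 + 11.37 + 9.30 + 10.03) / 6 = 9.2917
bias = 9.2917 − 8.94

bias = +0.352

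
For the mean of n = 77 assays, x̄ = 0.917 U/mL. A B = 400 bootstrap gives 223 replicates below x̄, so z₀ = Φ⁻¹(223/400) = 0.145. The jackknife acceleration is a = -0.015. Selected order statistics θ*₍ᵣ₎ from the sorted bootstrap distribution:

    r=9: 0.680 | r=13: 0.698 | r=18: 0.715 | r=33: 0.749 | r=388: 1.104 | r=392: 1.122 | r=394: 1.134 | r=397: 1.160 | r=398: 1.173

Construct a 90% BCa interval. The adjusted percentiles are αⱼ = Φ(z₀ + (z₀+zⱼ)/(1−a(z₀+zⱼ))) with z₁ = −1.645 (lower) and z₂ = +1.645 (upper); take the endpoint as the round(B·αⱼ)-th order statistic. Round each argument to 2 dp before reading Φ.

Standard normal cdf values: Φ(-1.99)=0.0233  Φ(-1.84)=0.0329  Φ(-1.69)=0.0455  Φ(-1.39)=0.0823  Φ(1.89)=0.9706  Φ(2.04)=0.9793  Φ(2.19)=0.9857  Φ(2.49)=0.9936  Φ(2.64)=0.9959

(0.749, 1.104)

Lower: z₀ + z₁ = 0.145 + (-1.645) = -1.500; 1 − a(z₀+z₁) = 1 − (-0.015)(-1.500) = 0.9775; argument = 0.145 + (-1.500)/0.9775 = -1.3895 → -1.39.
α₁ = Φ(-1.39) = 0.0823; rank = round(400 × 0.0823) = 33; θ*₍33₎ = 0.749.
Upper: z₀ + z₂ = 1.790; 1 − a(z₀+z₂) = 1.0269; argument = 1.8882 → 1.89; α₂ = 0.9706; rank = 388; θ*₍388₎ = 1.104.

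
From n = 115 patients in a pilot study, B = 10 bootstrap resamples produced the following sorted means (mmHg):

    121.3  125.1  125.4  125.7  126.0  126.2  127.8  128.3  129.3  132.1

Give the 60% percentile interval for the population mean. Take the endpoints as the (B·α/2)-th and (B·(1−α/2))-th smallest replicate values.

(125.1, 128.3)

α = 0.40; lower rank = 10 × 0.200 = 2; upper rank = 10 × 0.800 = 8.
The 2nd smallest replicate is 125.1; the 8th is 128.3.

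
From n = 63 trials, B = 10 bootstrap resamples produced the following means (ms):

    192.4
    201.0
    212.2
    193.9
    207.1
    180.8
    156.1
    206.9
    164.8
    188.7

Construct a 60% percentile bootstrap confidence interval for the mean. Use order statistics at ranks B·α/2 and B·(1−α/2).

Sorted replicates: 156.1, 164.8, 180.8, 188.7, 192.4, 193.9, 201.0, 206.9, 207.1, 212.2
α = 0.40; lower rank = 10 × 0.200 = 2; upper rank = 10 × 0.800 = 8.
The 2nd smallest replicate is 164.8; the 8th is 206.9.

(164.8, 206.9)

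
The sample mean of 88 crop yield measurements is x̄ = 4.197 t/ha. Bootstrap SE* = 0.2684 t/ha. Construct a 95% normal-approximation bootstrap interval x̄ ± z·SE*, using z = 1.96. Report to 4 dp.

(3.6709, 4.7231)

Margin = 1.96 × 0.2684 = 0.52606
Interval: 4.197 ± 0.52606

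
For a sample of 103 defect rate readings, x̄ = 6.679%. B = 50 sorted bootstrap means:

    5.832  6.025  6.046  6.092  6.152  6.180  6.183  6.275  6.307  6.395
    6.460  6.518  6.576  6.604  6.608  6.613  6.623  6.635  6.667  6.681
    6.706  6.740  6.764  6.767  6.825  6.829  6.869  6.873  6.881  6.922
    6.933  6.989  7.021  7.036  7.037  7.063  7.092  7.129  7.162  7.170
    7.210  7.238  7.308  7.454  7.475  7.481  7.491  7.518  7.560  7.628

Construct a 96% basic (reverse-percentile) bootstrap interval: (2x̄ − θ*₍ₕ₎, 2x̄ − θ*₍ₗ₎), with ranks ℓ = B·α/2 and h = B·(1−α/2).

(5.798, 7.526)

Percentile endpoints at ranks 1 and 49: θ*₍1₎ = 5.832, θ*₍49₎ = 7.560.
Basic interval reflects these around x̄:
  lower = 2 × 6.679 − 7.560 = 5.798
  upper = 2 × 6.679 − 5.832 = 7.526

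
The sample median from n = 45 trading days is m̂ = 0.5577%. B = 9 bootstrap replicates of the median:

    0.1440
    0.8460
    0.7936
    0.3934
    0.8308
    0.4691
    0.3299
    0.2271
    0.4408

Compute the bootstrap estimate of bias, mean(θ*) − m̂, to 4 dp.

bias = −0.0605

mean(θ*) = (0.1440 + 0.8460 + 0.7936 + 0.3934 + 0.8308 + 0.4691 + 0.3299 + 0.2271 + 0.4408) / 9 = 0.49719
bias = 0.49719 − 0.5577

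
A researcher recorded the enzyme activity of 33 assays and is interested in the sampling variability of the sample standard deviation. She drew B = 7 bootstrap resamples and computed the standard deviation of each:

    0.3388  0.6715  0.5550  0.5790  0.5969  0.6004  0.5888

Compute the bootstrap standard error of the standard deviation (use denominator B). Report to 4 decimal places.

Bootstrap SE is the standard deviation of the 7 replicate standard deviations.
Mean of replicates: (0.3388 + 0.6715 + 0.5550 + 0.5790 + 0.5969 + 0.6004 + 0.5888) / 7 = 3.93040 / 7 = 0.56149
Sum of squared deviations: (−0.22269)² + (+0.11001)² + (−0.00649)² + (+0.01751)² + (+0.03541)² + (+0.03891)² + (+0.02731)² = 0.06556
Variance = 0.06556 / 7 = 0.00937
SE* = √0.00937

SE* = 0.0968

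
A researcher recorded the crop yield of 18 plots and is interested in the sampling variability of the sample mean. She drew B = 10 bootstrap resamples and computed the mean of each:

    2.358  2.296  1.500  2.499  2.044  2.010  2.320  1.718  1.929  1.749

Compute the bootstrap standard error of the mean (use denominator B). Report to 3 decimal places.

Bootstrap SE is the standard deviation of the 10 replicate means.
Mean of replicates: (2.358 + 2.296 + 1.500 + 2.499 + 2.044 + 2.010 + 2.320 + 1.718 + 1.929 + 1.749) / 10 = 20.4230 / 10 = 2.0423
Sum of squared deviations: (+0.3157)² + (+0.2537)² + (−0.5423)² + (+0.4567)² + (+0.0017)² + (−0.0323)² + (+0.2777)² + (−0.3243)² + (−0.1133)² + (−0.2933)² = 0.9489
Variance = 0.9489 / 10 = 0.0949
SE* = √0.0949

SE* = 0.308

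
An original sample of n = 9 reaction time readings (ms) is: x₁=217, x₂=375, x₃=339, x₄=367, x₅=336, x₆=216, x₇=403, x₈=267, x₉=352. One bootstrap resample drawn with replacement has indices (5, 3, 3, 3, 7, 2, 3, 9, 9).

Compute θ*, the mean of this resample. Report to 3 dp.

θ* = 352.667

Resample values: 336, 339, 339, 339, 403, 375, 339, 352, 352.
Mean = (336 + 339 + 339 + 339 + 403 + 375 + 339 + 352 + 352) / 9 = 3174.0 / 9 = 352.667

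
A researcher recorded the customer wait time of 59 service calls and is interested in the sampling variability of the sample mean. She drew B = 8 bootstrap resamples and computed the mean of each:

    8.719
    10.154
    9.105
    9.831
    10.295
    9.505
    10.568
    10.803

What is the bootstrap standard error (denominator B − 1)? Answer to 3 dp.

SE* = 0.723

Bootstrap SE is the standard deviation of the 8 replicate means.
Mean of replicates: (8.719 + 10.154 + 9.105 + 9.831 + 10.295 + 9.505 + 10.568 + 10.803) / 8 = 78.9800 / 8 = 9.8725
Sum of squared deviations: (−1.1535)² + (+0.2815)² + (−0.7675)² + (−0.0415)² + (+0.4225)² + (−0.3675)² + (+0.6955)² + (+0.9305)² = 3.6637
Variance = 3.6637 / 7 = 0.5234
SE* = √0.5234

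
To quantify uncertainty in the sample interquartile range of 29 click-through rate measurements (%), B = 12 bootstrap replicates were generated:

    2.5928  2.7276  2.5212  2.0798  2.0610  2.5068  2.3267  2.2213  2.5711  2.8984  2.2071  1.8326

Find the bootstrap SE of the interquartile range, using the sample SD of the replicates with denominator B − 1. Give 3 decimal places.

Bootstrap SE is the standard deviation of the 12 replicate interquartile ranges.
Mean of replicates: (2.5928 + 2.7276 + 2.5212 + 2.0798 + 2.0610 + 2.5068 + 2.3267 + 2.2213 + 2.5711 + 2.8984 + 2.2071 + 1.8326) / 12 = 28.54640 / 12 = 2.37887
Sum of squared deviations: (+0.21393)² + (+0.34873)² + (+0.14233)² + (−0.29907)² + (−0.31787)² + (+0.12793)² + (−0.05217)² + (−0.15757)² + (+0.19223)² + (+0.51953)² + (−0.17177)² + (−0.54627)² = 1.05682
Variance = 1.05682 / 11 = 0.09607
SE* = √0.09607

SE* = 0.310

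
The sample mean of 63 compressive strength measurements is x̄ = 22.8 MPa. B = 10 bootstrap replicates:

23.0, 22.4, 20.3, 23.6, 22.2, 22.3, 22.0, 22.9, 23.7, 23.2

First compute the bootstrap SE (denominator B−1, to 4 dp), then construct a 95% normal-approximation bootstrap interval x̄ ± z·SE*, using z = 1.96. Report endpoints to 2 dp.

Mean of replicates = 22.5600; sum of squared deviations = 8.7440; SE* = √(8.7440/9) = 0.9857
Margin = 1.96 × 0.9857 = 1.932
Interval: 22.8 ± 1.932

(20.87, 24.73)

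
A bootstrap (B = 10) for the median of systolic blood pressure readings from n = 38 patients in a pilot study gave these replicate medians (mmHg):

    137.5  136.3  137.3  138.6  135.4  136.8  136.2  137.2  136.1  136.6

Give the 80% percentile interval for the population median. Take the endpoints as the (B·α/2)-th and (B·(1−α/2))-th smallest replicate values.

Sorted replicates: 135.4, 136.1, 136.2, 136.3, 136.6, 136.8, 137.2, 137.3, 137.5, 138.6
α = 0.20; lower rank = 10 × 0.100 = 1; upper rank = 10 × 0.900 = 9.
The 1st smallest replicate is 135.4; the 9th is 137.5.

(135.4, 137.5)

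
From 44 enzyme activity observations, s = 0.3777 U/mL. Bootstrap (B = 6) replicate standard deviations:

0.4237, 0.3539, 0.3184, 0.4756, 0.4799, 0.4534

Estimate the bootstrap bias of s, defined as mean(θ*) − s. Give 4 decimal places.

mean(θ*) = (0.4237 + 0.3539 + 0.3184 + 0.4756 + 0.4799 + 0.4534) / 6 = 0.41748
bias = 0.41748 − 0.3777

bias = +0.0398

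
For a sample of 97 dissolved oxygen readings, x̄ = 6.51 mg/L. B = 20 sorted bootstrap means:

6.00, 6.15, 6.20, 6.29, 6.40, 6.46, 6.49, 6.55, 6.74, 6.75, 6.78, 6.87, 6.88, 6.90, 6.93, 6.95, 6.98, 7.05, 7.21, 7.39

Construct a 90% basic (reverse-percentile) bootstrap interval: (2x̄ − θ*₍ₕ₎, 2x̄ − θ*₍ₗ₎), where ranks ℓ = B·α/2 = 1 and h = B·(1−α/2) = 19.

(5.81, 7.02)

Percentile endpoints at ranks 1 and 19: θ*₍1₎ = 6.00, θ*₍19₎ = 7.21.
Basic interval reflects these around x̄:
  lower = 2 × 6.51 − 7.21 = 5.81
  upper = 2 × 6.51 − 6.00 = 7.02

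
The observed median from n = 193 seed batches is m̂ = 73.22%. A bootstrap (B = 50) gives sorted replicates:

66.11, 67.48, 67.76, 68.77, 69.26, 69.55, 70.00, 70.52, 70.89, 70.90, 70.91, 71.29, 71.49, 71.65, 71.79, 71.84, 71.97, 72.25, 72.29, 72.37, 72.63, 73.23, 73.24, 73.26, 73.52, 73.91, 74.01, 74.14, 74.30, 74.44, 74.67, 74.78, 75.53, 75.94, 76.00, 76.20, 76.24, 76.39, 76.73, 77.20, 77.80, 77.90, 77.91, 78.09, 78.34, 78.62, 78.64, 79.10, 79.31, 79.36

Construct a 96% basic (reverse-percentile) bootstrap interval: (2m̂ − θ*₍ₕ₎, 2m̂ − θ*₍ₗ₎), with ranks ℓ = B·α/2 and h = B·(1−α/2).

Percentile endpoints at ranks 1 and 49: θ*₍1₎ = 66.11, θ*₍49₎ = 79.31.
Basic interval reflects these around m̂:
  lower = 2 × 73.22 − 79.31 = 67.13
  upper = 2 × 73.22 − 66.11 = 80.33

(67.13, 80.33)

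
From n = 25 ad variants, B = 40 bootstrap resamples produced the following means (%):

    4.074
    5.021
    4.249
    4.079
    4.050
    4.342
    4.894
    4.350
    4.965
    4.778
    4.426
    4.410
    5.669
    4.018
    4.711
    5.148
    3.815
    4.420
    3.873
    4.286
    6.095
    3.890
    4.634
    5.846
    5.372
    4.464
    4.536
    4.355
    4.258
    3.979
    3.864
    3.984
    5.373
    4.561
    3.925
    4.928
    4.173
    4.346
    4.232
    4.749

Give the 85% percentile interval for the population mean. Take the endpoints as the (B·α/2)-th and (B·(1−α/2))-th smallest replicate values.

(3.873, 5.373)

Sorted replicates: 3.815, 3.864, 3.873, 3.890, 3.925, 3.979, 3.984, 4.018, 4.050, 4.074, 4.079, 4.173, 4.232, 4.249, 4.258, 4.286, 4.342, 4.346, 4.350, 4.355, 4.410, 4.420, 4.426, 4.464, 4.536, 4.561, 4.634, 4.711, 4.749, 4.778, 4.894, 4.928, 4.965, 5.021, 5.148, 5.372, 5.373, 5.669, 5.846, 6.095
α = 0.15; lower rank = 40 × 0.075 = 3; upper rank = 40 × 0.925 = 37.
The 3rd smallest replicate is 3.873; the 37th is 5.373.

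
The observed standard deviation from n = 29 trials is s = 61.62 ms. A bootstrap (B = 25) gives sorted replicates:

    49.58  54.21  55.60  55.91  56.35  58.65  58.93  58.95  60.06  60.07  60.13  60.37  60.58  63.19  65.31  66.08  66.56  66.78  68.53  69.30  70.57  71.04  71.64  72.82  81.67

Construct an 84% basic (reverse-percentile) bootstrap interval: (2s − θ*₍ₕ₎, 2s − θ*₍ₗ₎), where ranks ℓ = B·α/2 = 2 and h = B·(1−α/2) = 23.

Percentile endpoints at ranks 2 and 23: θ*₍2₎ = 54.21, θ*₍23₎ = 71.64.
Basic interval reflects these around s:
  lower = 2 × 61.62 − 71.64 = 51.60
  upper = 2 × 61.62 − 54.21 = 69.03

(51.60, 69.03)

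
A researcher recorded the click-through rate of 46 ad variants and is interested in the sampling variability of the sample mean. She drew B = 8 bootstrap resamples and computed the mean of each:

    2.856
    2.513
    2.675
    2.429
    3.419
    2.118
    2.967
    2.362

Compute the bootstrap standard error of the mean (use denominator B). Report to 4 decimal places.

SE* = 0.3818

Bootstrap SE is the standard deviation of the 8 replicate means.
Mean of replicates: (2.856 + 2.513 + 2.675 + 2.429 + 3.419 + 2.118 + 2.967 + 2.362) / 8 = 21.33900 / 8 = 2.66737
Sum of squared deviations: (+0.18863)² + (−0.15437)² + (+0.00762)² + (−0.23838)² + (+0.75163)² + (−0.54937)² + (+0.29963)² + (−0.30537)² = 1.16607
Variance = 1.16607 / 8 = 0.14576
SE* = √0.14576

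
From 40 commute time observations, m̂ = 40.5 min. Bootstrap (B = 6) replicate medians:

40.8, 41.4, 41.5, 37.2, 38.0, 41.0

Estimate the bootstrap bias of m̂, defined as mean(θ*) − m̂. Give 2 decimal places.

mean(θ*) = (40.8 + 41.4 + 41.5 + 37.2 + 38.0 + 41.0) / 6 = 39.983
bias = 39.983 − 40.5

bias = −0.52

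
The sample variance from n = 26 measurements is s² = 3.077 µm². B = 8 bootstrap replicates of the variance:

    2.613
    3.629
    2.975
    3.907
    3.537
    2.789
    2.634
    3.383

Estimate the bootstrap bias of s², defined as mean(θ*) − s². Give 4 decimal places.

mean(θ*) = (2.613 + 3.629 + 2.975 + 3.907 + 3.537 + 2.789 + 2.634 + 3.383) / 8 = 3.18337
bias = 3.18337 − 3.077

bias = +0.1064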